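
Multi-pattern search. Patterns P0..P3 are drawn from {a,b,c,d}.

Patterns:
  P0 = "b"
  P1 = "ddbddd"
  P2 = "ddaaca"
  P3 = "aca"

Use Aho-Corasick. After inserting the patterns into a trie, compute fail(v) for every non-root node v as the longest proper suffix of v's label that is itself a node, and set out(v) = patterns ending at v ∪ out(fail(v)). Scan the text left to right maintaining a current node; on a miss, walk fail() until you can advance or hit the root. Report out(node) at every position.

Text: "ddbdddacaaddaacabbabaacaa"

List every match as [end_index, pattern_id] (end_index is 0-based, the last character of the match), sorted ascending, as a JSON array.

Build:
Trie nodes:
  n0 'ε': a→12 b→1 d→2
  n1 'b': ·  [P0 ends]
  n2 'd': d→3
  n3 'dd': a→8 b→4
  n4 'ddb': d→5
  n5 'ddbd': d→6
  n6 'ddbdd': d→7
  n7 'ddbddd': ·  [P1 ends]
  n8 'dda': a→9
  n9 'ddaa': c→10
  n10 'ddaac': a→11
  n11 'ddaaca': ·  [P2 ends]
  n12 'a': c→13
  n13 'ac': a→14
  n14 'aca': ·  [P3 ends]

BFS fail/out derivation:
  n1('b'): parent n0 fail=0; on 'b' 0 → fail=0;  out {0}∪∅={0}
  n2('d'): parent n0 fail=0; on 'd' 0 → fail=0;  out ∅∪∅=∅
  n12('a'): parent n0 fail=0; on 'a' 0 → fail=0;  out ∅∪∅=∅
  n3('dd'): parent n2 fail=0; on 'd' 0 → fail=2;  out ∅∪∅=∅
  n13('ac'): parent n12 fail=0; on 'c' 0 → fail=0;  out ∅∪∅=∅
  n4('ddb'): parent n3 fail=2; on 'b' 2→0 → fail=1;  out ∅∪{0}={0}
  n8('dda'): parent n3 fail=2; on 'a' 2→0 → fail=12;  out ∅∪∅=∅
  n14('aca'): parent n13 fail=0; on 'a' 0 → fail=12;  out {3}∪∅={3}
  n5('ddbd'): parent n4 fail=1; on 'd' 1→0 → fail=2;  out ∅∪∅=∅
  n9('ddaa'): parent n8 fail=12; on 'a' 12→0 → fail=12;  out ∅∪∅=∅
  n6('ddbdd'): parent n5 fail=2; on 'd' 2 → fail=3;  out ∅∪∅=∅
  n10('ddaac'): parent n9 fail=12; on 'c' 12 → fail=13;  out ∅∪∅=∅
  n7('ddbddd'): parent n6 fail=3; on 'd' 3→2 → fail=3;  out {1}∪∅={1}
  n11('ddaaca'): parent n10 fail=13; on 'a' 13 → fail=14;  out {2}∪{3}={2,3}

Run:
i=0 'd': node 0→2
i=1 'd': node 2→3
i=2 'b': node 3→4  emit P0@[2:2]
i=3 'd': node 4→5
i=4 'd': node 5→6
i=5 'd': node 6→7  emit P1@[0:5]
i=6 'a': node 7→8 (via fail)
i=7 'c': node 8→13 (via fail)
i=8 'a': node 13→14  emit P3@[6:8]
i=9 'a': node 14→12 (via fail)
i=10 'd': node 12→2 (via fail)
i=11 'd': node 2→3
i=12 'a': node 3→8
i=13 'a': node 8→9
i=14 'c': node 9→10
i=15 'a': node 10→11  emit P2@[10:15],P3@[13:15]
i=16 'b': node 11→1 (via fail)  emit P0@[16:16]
i=17 'b': node 1→1 (via fail)  emit P0@[17:17]
i=18 'a': node 1→12 (via fail)
i=19 'b': node 12→1 (via fail)  emit P0@[19:19]
i=20 'a': node 1→12 (via fail)
i=21 'a': node 12→12 (via fail)
i=22 'c': node 12→13
i=23 'a': node 13→14  emit P3@[21:23]
i=24 'a': node 14→12 (via fail)

Matches: [[2,0],[5,1],[8,3],[15,2],[15,3],[16,0],[17,0],[19,0],[23,3]]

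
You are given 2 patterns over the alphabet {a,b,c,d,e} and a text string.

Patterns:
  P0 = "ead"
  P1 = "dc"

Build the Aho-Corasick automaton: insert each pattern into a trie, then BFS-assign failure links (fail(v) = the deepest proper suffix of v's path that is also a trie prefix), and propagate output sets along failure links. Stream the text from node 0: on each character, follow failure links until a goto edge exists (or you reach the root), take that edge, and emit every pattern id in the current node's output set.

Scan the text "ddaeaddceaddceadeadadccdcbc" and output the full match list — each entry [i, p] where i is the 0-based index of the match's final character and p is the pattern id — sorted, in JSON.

Build:
Trie nodes:
  n0 'ε': d→4 e→1
  n1 'e': a→2
  n2 'ea': d→3
  n3 'ead': ·  ←P0
  n4 'd': c→5
  n5 'dc': ·  ←P1

BFS fail/out derivation:
  n1('e'): parent n0 fail=0; on 'e' 0 → fail=0;  out ∅∪∅=∅
  n4('d'): parent n0 fail=0; on 'd' 0 → fail=0;  out ∅∪∅=∅
  n2('ea'): parent n1 fail=0; on 'a' 0 → fail=0;  out ∅∪∅=∅
  n5('dc'): parent n4 fail=0; on 'c' 0 → fail=0;  out {1}∪∅={1}
  n3('ead'): parent n2 fail=0; on 'd' 0 → fail=4;  out {0}∪∅={0}

Run:
[0] read 'd'  n0⇒n4
[1] read 'd'  n4⇒n4 (fail-walked)
[2] read 'a'  n4⇒n0 (fail-walked)
[3] read 'e'  n0⇒n1
[4] read 'a'  n1⇒n2
[5] read 'd'  n2⇒n3  ** P0@[3:5]
[6] read 'd'  n3⇒n4 (fail-walked)
[7] read 'c'  n4⇒n5  ** P1@[6:7]
[8] read 'e'  n5⇒n1 (fail-walked)
[9] read 'a'  n1⇒n2
[10] read 'd'  n2⇒n3  ** P0@[8:10]
[11] read 'd'  n3⇒n4 (fail-walked)
[12] read 'c'  n4⇒n5  ** P1@[11:12]
[13] read 'e'  n5⇒n1 (fail-walked)
[14] read 'a'  n1⇒n2
[15] read 'd'  n2⇒n3  ** P0@[13:15]
[16] read 'e'  n3⇒n1 (fail-walked)
[17] read 'a'  n1⇒n2
[18] read 'd'  n2⇒n3  ** P0@[16:18]
[19] read 'a'  n3⇒n0 (fail-walked)
[20] read 'd'  n0⇒n4
[21] read 'c'  n4⇒n5  ** P1@[20:21]
[22] read 'c'  n5⇒n0 (fail-walked)
[23] read 'd'  n0⇒n4
[24] read 'c'  n4⇒n5  ** P1@[23:24]
[25] read 'b'  n5⇒n0 (fail-walked)
[26] read 'c'  n0⇒n0

Matches: [[5,0],[7,1],[10,0],[12,1],[15,0],[18,0],[21,1],[24,1]]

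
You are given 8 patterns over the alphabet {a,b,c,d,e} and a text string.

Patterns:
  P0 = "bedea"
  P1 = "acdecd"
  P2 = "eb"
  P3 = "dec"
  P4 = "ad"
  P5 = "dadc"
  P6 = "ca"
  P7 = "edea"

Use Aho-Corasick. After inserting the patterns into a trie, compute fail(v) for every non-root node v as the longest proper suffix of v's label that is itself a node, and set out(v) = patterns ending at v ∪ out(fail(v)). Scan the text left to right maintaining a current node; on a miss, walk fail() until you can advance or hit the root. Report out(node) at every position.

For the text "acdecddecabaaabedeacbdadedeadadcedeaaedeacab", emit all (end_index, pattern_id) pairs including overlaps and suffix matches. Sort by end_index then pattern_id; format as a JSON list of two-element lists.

Build automaton:
Trie nodes:
  0='ε' goto a→6 b→1 c→21 d→14 e→12
  1='b' goto e→2
  2='be' goto d→3
  3='bed' goto e→4
  4='bede' goto a→5
  5='bedea' goto ·  ←P0
  6='a' goto c→7 d→17
  7='ac' goto d→8
  8='acd' goto e→9
  9='acde' goto c→10
  10='acdec' goto d→11
  11='acdecd' goto ·  ←P1
  12='e' goto b→13 d→23
  13='eb' goto ·  ←P2
  14='d' goto a→18 e→15
  15='de' goto c→16
  16='dec' goto ·  ←P3
  17='ad' goto ·  ←P4
  18='da' goto d→19
  19='dad' goto c→20
  20='dadc' goto ·  ←P5
  21='c' goto a→22
  22='ca' goto ·  ←P6
  23='ed' goto e→24
  24='ede' goto a→25
  25='edea' goto ·  ←P7

BFS fail/out derivation:
  n1('b'): parent n0 fail=0; on 'b' 0 → fail=0;  out ∅∪∅=∅
  n6('a'): parent n0 fail=0; on 'a' 0 → fail=0;  out ∅∪∅=∅
  n12('e'): parent n0 fail=0; on 'e' 0 → fail=0;  out ∅∪∅=∅
  n14('d'): parent n0 fail=0; on 'd' 0 → fail=0;  out ∅∪∅=∅
  n21('c'): parent n0 fail=0; on 'c' 0 → fail=0;  out ∅∪∅=∅
  n2('be'): parent n1 fail=0; on 'e' 0 → fail=12;  out ∅∪∅=∅
  n7('ac'): parent n6 fail=0; on 'c' 0 → fail=21;  out ∅∪∅=∅
  n13('eb'): parent n12 fail=0; on 'b' 0 → fail=1;  out {2}∪∅={2}
  n15('de'): parent n14 fail=0; on 'e' 0 → fail=12;  out ∅∪∅=∅
  n17('ad'): parent n6 fail=0; on 'd' 0 → fail=14;  out {4}∪∅={4}
  n18('da'): parent n14 fail=0; on 'a' 0 → fail=6;  out ∅∪∅=∅
  n22('ca'): parent n21 fail=0; on 'a' 0 → fail=6;  out {6}∪∅={6}
  n23('ed'): parent n12 fail=0; on 'd' 0 → fail=14;  out ∅∪∅=∅
  n3('bed'): parent n2 fail=12; on 'd' 12 → fail=23;  out ∅∪∅=∅
  n8('acd'): parent n7 fail=21; on 'd' 21→0 → fail=14;  out ∅∪∅=∅
  n16('dec'): parent n15 fail=12; on 'c' 12→0 → fail=21;  out {3}∪∅={3}
  n19('dad'): parent n18 fail=6; on 'd' 6 → fail=17;  out ∅∪{4}={4}
  n24('ede'): parent n23 fail=14; on 'e' 14 → fail=15;  out ∅∪∅=∅
  n4('bede'): parent n3 fail=23; on 'e' 23 → fail=24;  out ∅∪∅=∅
  n9('acde'): parent n8 fail=14; on 'e' 14 → fail=15;  out ∅∪∅=∅
  n20('dadc'): parent n19 fail=17; on 'c' 17→14→0 → fail=21;  out {5}∪∅={5}
  n25('edea'): parent n24 fail=15; on 'a' 15→12→0 → fail=6;  out {7}∪∅={7}
  n5('bedea'): parent n4 fail=24; on 'a' 24 → fail=25;  out {0}∪{7}={0,7}
  n10('acdec'): parent n9 fail=15; on 'c' 15 → fail=16;  out ∅∪{3}={3}
  n11('acdecd'): parent n10 fail=16; on 'd' 16→21→0 → fail=14;  out {1}∪∅={1}

Run:
i=0 'a': node 0→6
i=1 'c': node 6→7
i=2 'd': node 7→8
i=3 'e': node 8→9
i=4 'c': node 9→10  emit P3@[2:4]
i=5 'd': node 10→11  emit P1@[0:5]
i=6 'd': node 11→14 ·f
i=7 'e': node 14→15
i=8 'c': node 15→16  emit P3@[6:8]
i=9 'a': node 16→22 ·f  emit P6@[8:9]
i=10 'b': node 22→1 ·f
i=11 'a': node 1→6 ·f
i=12 'a': node 6→6 ·f
i=13 'a': node 6→6 ·f
i=14 'b': node 6→1 ·f
i=15 'e': node 1→2
i=16 'd': node 2→3
i=17 'e': node 3→4
i=18 'a': node 4→5  emit P0@[14:18],P7@[15:18]
i=19 'c': node 5→7 ·f
i=20 'b': node 7→1 ·f
i=21 'd': node 1→14 ·f
i=22 'a': node 14→18
i=23 'd': node 18→19  emit P4@[22:23]
i=24 'e': node 19→15 ·f
i=25 'd': node 15→23 ·f
i=26 'e': node 23→24
i=27 'a': node 24→25  emit P7@[24:27]
i=28 'd': node 25→17 ·f  emit P4@[27:28]
i=29 'a': node 17→18 ·f
i=30 'd': node 18→19  emit P4@[29:30]
i=31 'c': node 19→20  emit P5@[28:31]
i=32 'e': node 20→12 ·f
i=33 'd': node 12→23
i=34 'e': node 23→24
i=35 'a': node 24→25  emit P7@[32:35]
i=36 'a': node 25→6 ·f
i=37 'e': node 6→12 ·f
i=38 'd': node 12→23
i=39 'e': node 23→24
i=40 'a': node 24→25  emit P7@[37:40]
i=41 'c': node 25→7 ·f
i=42 'a': node 7→22 ·f  emit P6@[41:42]
i=43 'b': node 22→1 ·f

Matches: [[4,3],[5,1],[8,3],[9,6],[18,0],[18,7],[23,4],[27,7],[28,4],[30,4],[31,5],[35,7],[40,7],[42,6]]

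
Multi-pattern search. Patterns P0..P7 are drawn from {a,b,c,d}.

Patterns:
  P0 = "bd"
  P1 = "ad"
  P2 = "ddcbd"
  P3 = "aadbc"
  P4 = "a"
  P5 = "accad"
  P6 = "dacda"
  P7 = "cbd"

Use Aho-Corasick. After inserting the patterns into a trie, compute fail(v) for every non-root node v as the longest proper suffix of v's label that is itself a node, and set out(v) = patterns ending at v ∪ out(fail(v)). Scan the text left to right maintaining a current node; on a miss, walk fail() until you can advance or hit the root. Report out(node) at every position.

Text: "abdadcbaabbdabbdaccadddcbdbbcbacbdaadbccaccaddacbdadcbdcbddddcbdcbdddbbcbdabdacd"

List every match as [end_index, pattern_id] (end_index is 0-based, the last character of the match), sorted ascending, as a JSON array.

Construct AC machine:
Trie nodes:
  n0 'ε': a→3 b→1 c→22 d→5
  n1 'b': d→2
  n2 'bd': ·  ←P0
  n3 'a': a→10 c→14 d→4  ←P4
  n4 'ad': ·  ←P1
  n5 'd': a→18 d→6
  n6 'dd': c→7
  n7 'ddc': b→8
  n8 'ddcb': d→9
  n9 'ddcbd': ·  ←P2
  n10 'aa': d→11
  n11 'aad': b→12
  n12 'aadb': c→13
  n13 'aadbc': ·  ←P3
  n14 'ac': c→15
  n15 'acc': a→16
  n16 'acca': d→17
  n17 'accad': ·  ←P5
  n18 'da': c→19
  n19 'dac': d→20
  n20 'dacd': a→21
  n21 'dacda': ·  ←P6
  n22 'c': b→23
  n23 'cb': d→24
  n24 'cbd': ·  ←P7

BFS fail/out derivation:
  fail(1) 'b': from fail(0)=0 chase 'b': 0 ⇒ 0;  out=∅∪out(0)=∅
  fail(3) 'a': from fail(0)=0 chase 'a': 0 ⇒ 0;  out={4}∪out(0)={4}
  fail(5) 'd': from fail(0)=0 chase 'd': 0 ⇒ 0;  out=∅∪out(0)=∅
  fail(22) 'c': from fail(0)=0 chase 'c': 0 ⇒ 0;  out=∅∪out(0)=∅
  fail(2) 'bd': from fail(1)=0 chase 'd': 0 ⇒ 5;  out={0}∪out(5)={0}
  fail(4) 'ad': from fail(3)=0 chase 'd': 0 ⇒ 5;  out={1}∪out(5)={1}
  fail(6) 'dd': from fail(5)=0 chase 'd': 0 ⇒ 5;  out=∅∪out(5)=∅
  fail(10) 'aa': from fail(3)=0 chase 'a': 0 ⇒ 3;  out=∅∪out(3)={4}
  fail(14) 'ac': from fail(3)=0 chase 'c': 0 ⇒ 22;  out=∅∪out(22)=∅
  fail(18) 'da': from fail(5)=0 chase 'a': 0 ⇒ 3;  out=∅∪out(3)={4}
  fail(23) 'cb': from fail(22)=0 chase 'b': 0 ⇒ 1;  out=∅∪out(1)=∅
  fail(7) 'ddc': from fail(6)=5 chase 'c': 5→0 ⇒ 22;  out=∅∪out(22)=∅
  fail(11) 'aad': from fail(10)=3 chase 'd': 3 ⇒ 4;  out=∅∪out(4)={1}
  fail(15) 'acc': from fail(14)=22 chase 'c': 22→0 ⇒ 22;  out=∅∪out(22)=∅
  fail(19) 'dac': from fail(18)=3 chase 'c': 3 ⇒ 14;  out=∅∪out(14)=∅
  fail(24) 'cbd': from fail(23)=1 chase 'd': 1 ⇒ 2;  out={7}∪out(2)={0,7}
  fail(8) 'ddcb': from fail(7)=22 chase 'b': 22 ⇒ 23;  out=∅∪out(23)=∅
  fail(12) 'aadb': from fail(11)=4 chase 'b': 4→5→0 ⇒ 1;  out=∅∪out(1)=∅
  fail(16) 'acca': from fail(15)=22 chase 'a': 22→0 ⇒ 3;  out=∅∪out(3)={4}
  fail(20) 'dacd': from fail(19)=14 chase 'd': 14→22→0 ⇒ 5;  out=∅∪out(5)=∅
  fail(9) 'ddcbd': from fail(8)=23 chase 'd': 23 ⇒ 24;  out={2}∪out(24)={0,2,7}
  fail(13) 'aadbc': from fail(12)=1 chase 'c': 1→0 ⇒ 22;  out={3}∪out(22)={3}
  fail(17) 'accad': from fail(16)=3 chase 'd': 3 ⇒ 4;  out={5}∪out(4)={1,5}
  fail(21) 'dacda': from fail(20)=5 chase 'a': 5 ⇒ 18;  out={6}∪out(18)={4,6}

Scan:
[0] read 'a'  n0⇒n3  ** P4@[0:0]
[1] read 'b'  n3⇒n1 (fail-walked)
[2] read 'd'  n1⇒n2  ** P0@[1:2]
[3] read 'a'  n2⇒n18 (fail-walked)  ** P4@[3:3]
[4] read 'd'  n18⇒n4 (fail-walked)  ** P1@[3:4]
[5] read 'c'  n4⇒n22 (fail-walked)
[6] read 'b'  n22⇒n23
[7] read 'a'  n23⇒n3 (fail-walked)  ** P4@[7:7]
[8] read 'a'  n3⇒n10  ** P4@[8:8]
[9] read 'b'  n10⇒n1 (fail-walked)
[10] read 'b'  n1⇒n1 (fail-walked)
[11] read 'd'  n1⇒n2  ** P0@[10:11]
[12] read 'a'  n2⇒n18 (fail-walked)  ** P4@[12:12]
[13] read 'b'  n18⇒n1 (fail-walked)
[14] read 'b'  n1⇒n1 (fail-walked)
[15] read 'd'  n1⇒n2  ** P0@[14:15]
[16] read 'a'  n2⇒n18 (fail-walked)  ** P4@[16:16]
[17] read 'c'  n18⇒n19
[18] read 'c'  n19⇒n15 (fail-walked)
[19] read 'a'  n15⇒n16  ** P4@[19:19]
[20] read 'd'  n16⇒n17  ** P1@[19:20],P5@[16:20]
[21] read 'd'  n17⇒n6 (fail-walked)
[22] read 'd'  n6⇒n6 (fail-walked)
[23] read 'c'  n6⇒n7
[24] read 'b'  n7⇒n8
[25] read 'd'  n8⇒n9  ** P0@[24:25],P2@[21:25],P7@[23:25]
[26] read 'b'  n9⇒n1 (fail-walked)
[27] read 'b'  n1⇒n1 (fail-walked)
[28] read 'c'  n1⇒n22 (fail-walked)
[29] read 'b'  n22⇒n23
[30] read 'a'  n23⇒n3 (fail-walked)  ** P4@[30:30]
[31] read 'c'  n3⇒n14
[32] read 'b'  n14⇒n23 (fail-walked)
[33] read 'd'  n23⇒n24  ** P0@[32:33],P7@[31:33]
[34] read 'a'  n24⇒n18 (fail-walked)  ** P4@[34:34]
[35] read 'a'  n18⇒n10 (fail-walked)  ** P4@[35:35]
[36] read 'd'  n10⇒n11  ** P1@[35:36]
[37] read 'b'  n11⇒n12
[38] read 'c'  n12⇒n13  ** P3@[34:38]
[39] read 'c'  n13⇒n22 (fail-walked)
[40] read 'a'  n22⇒n3 (fail-walked)  ** P4@[40:40]
[41] read 'c'  n3⇒n14
[42] read 'c'  n14⇒n15
[43] read 'a'  n15⇒n16  ** P4@[43:43]
[44] read 'd'  n16⇒n17  ** P1@[43:44],P5@[40:44]
[45] read 'd'  n17⇒n6 (fail-walked)
[46] read 'a'  n6⇒n18 (fail-walked)  ** P4@[46:46]
[47] read 'c'  n18⇒n19
[48] read 'b'  n19⇒n23 (fail-walked)
[49] read 'd'  n23⇒n24  ** P0@[48:49],P7@[47:49]
[50] read 'a'  n24⇒n18 (fail-walked)  ** P4@[50:50]
[51] read 'd'  n18⇒n4 (fail-walked)  ** P1@[50:51]
[52] read 'c'  n4⇒n22 (fail-walked)
[53] read 'b'  n22⇒n23
[54] read 'd'  n23⇒n24  ** P0@[53:54],P7@[52:54]
[55] read 'c'  n24⇒n22 (fail-walked)
[56] read 'b'  n22⇒n23
[57] read 'd'  n23⇒n24  ** P0@[56:57],P7@[55:57]
[58] read 'd'  n24⇒n6 (fail-walked)
[59] read 'd'  n6⇒n6 (fail-walked)
[60] read 'd'  n6⇒n6 (fail-walked)
[61] read 'c'  n6⇒n7
[62] read 'b'  n7⇒n8
[63] read 'd'  n8⇒n9  ** P0@[62:63],P2@[59:63],P7@[61:63]
[64] read 'c'  n9⇒n22 (fail-walked)
[65] read 'b'  n22⇒n23
[66] read 'd'  n23⇒n24  ** P0@[65:66],P7@[64:66]
[67] read 'd'  n24⇒n6 (fail-walked)
[68] read 'd'  n6⇒n6 (fail-walked)
[69] read 'b'  n6⇒n1 (fail-walked)
[70] read 'b'  n1⇒n1 (fail-walked)
[71] read 'c'  n1⇒n22 (fail-walked)
[72] read 'b'  n22⇒n23
[73] read 'd'  n23⇒n24  ** P0@[72:73],P7@[71:73]
[74] read 'a'  n24⇒n18 (fail-walked)  ** P4@[74:74]
[75] read 'b'  n18⇒n1 (fail-walked)
[76] read 'd'  n1⇒n2  ** P0@[75:76]
[77] read 'a'  n2⇒n18 (fail-walked)  ** P4@[77:77]
[78] read 'c'  n18⇒n19
[79] read 'd'  n19⇒n20

Matches: [[0,4],[2,0],[3,4],[4,1],[7,4],[8,4],[11,0],[12,4],[15,0],[16,4],[19,4],[20,1],[20,5],[25,0],[25,2],[25,7],[30,4],[33,0],[33,7],[34,4],[35,4],[36,1],[38,3],[40,4],[43,4],[44,1],[44,5],[46,4],[49,0],[49,7],[50,4],[51,1],[54,0],[54,7],[57,0],[57,7],[63,0],[63,2],[63,7],[66,0],[66,7],[73,0],[73,7],[74,4],[76,0],[77,4]]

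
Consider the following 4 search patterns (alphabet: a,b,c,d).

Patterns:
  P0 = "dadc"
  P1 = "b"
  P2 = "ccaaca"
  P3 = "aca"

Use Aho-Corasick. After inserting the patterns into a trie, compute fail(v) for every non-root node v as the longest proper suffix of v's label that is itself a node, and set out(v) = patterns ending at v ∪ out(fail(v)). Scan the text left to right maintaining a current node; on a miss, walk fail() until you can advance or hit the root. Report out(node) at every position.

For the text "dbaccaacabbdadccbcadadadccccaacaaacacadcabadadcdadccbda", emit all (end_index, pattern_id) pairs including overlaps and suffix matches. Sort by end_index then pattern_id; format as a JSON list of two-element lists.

Construct AC machine:
Trie (insert patterns):
  0='ε' goto a→12 b→5 c→6 d→1
  1='d' goto a→2
  2='da' goto d→3
  3='dad' goto c→4
  4='dadc' goto ·  ←P0
  5='b' goto ·  ←P1
  6='c' goto c→7
  7='cc' goto a→8
  8='cca' goto a→9
  9='ccaa' goto c→10
  10='ccaac' goto a→11
  11='ccaaca' goto ·  ←P2
  12='a' goto c→13
  13='ac' goto a→14
  14='aca' goto ·  ←P3

Failure links (BFS by depth):
  n1('d'): parent n0 fail=0; on 'd' 0 → fail=0;  out ∅∪∅=∅
  n5('b'): parent n0 fail=0; on 'b' 0 → fail=0;  out {1}∪∅={1}
  n6('c'): parent n0 fail=0; on 'c' 0 → fail=0;  out ∅∪∅=∅
  n12('a'): parent n0 fail=0; on 'a' 0 → fail=0;  out ∅∪∅=∅
  n2('da'): parent n1 fail=0; on 'a' 0 → fail=12;  out ∅∪∅=∅
  n7('cc'): parent n6 fail=0; on 'c' 0 → fail=6;  out ∅∪∅=∅
  n13('ac'): parent n12 fail=0; on 'c' 0 → fail=6;  out ∅∪∅=∅
  n3('dad'): parent n2 fail=12; on 'd' 12→0 → fail=1;  out ∅∪∅=∅
  n8('cca'): parent n7 fail=6; on 'a' 6→0 → fail=12;  out ∅∪∅=∅
  n14('aca'): parent n13 fail=6; on 'a' 6→0 → fail=12;  out {3}∪∅={3}
  n4('dadc'): parent n3 fail=1; on 'c' 1→0 → fail=6;  out {0}∪∅={0}
  n9('ccaa'): parent n8 fail=12; on 'a' 12→0 → fail=12;  out ∅∪∅=∅
  n10('ccaac'): parent n9 fail=12; on 'c' 12 → fail=13;  out ∅∪∅=∅
  n11('ccaaca'): parent n10 fail=13; on 'a' 13 → fail=14;  out {2}∪{3}={2,3}

Scan:
i=0 'd': node 0→1
i=1 'b': node 1→5 (via fail)  ** P1@[1:1]
i=2 'a': node 5→12 (via fail)
i=3 'c': node 12→13
i=4 'c': node 13→7 (via fail)
i=5 'a': node 7→8
i=6 'a': node 8→9
i=7 'c': node 9→10
i=8 'a': node 10→11  ** P2@[3:8],P3@[6:8]
i=9 'b': node 11→5 (via fail)  ** P1@[9:9]
i=10 'b': node 5→5 (via fail)  ** P1@[10:10]
i=11 'd': node 5→1 (via fail)
i=12 'a': node 1→2
i=13 'd': node 2→3
i=14 'c': node 3→4  ** P0@[11:14]
i=15 'c': node 4→7 (via fail)
i=16 'b': node 7→5 (via fail)  ** P1@[16:16]
i=17 'c': node 5→6 (via fail)
i=18 'a': node 6→12 (via fail)
i=19 'd': node 12→1 (via fail)
i=20 'a': node 1→2
i=21 'd': node 2→3
i=22 'a': node 3→2 (via fail)
i=23 'd': node 2→3
i=24 'c': node 3→4  ** P0@[21:24]
i=25 'c': node 4→7 (via fail)
i=26 'c': node 7→7 (via fail)
i=27 'c': node 7→7 (via fail)
i=28 'a': node 7→8
i=29 'a': node 8→9
i=30 'c': node 9→10
i=31 'a': node 10→11  ** P2@[26:31],P3@[29:31]
i=32 'a': node 11→12 (via fail)
i=33 'a': node 12→12 (via fail)
i=34 'c': node 12→13
i=35 'a': node 13→14  ** P3@[33:35]
i=36 'c': node 14→13 (via fail)
i=37 'a': node 13→14  ** P3@[35:37]
i=38 'd': node 14→1 (via fail)
i=39 'c': node 1→6 (via fail)
i=40 'a': node 6→12 (via fail)
i=41 'b': node 12→5 (via fail)  ** P1@[41:41]
i=42 'a': node 5→12 (via fail)
i=43 'd': node 12→1 (via fail)
i=44 'a': node 1→2
i=45 'd': node 2→3
i=46 'c': node 3→4  ** P0@[43:46]
i=47 'd': node 4→1 (via fail)
i=48 'a': node 1→2
i=49 'd': node 2→3
i=50 'c': node 3→4  ** P0@[47:50]
i=51 'c': node 4→7 (via fail)
i=52 'b': node 7→5 (via fail)  ** P1@[52:52]
i=53 'd': node 5→1 (via fail)
i=54 'a': node 1→2

All matches (sorted): [[1,1],[8,2],[8,3],[9,1],[10,1],[14,0],[16,1],[24,0],[31,2],[31,3],[35,3],[37,3],[41,1],[46,0],[50,0],[52,1]]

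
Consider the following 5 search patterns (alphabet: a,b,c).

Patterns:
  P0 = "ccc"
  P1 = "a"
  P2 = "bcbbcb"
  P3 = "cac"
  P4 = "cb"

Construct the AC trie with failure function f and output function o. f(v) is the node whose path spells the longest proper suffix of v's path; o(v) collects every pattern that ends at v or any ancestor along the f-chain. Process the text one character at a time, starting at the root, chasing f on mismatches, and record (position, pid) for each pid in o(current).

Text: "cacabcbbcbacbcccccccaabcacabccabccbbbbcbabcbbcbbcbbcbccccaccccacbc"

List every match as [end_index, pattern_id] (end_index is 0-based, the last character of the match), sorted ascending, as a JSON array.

Build:
Trie (insert patterns):
  n0 'ε': a→4 b→5 c→1
  n1 'c': a→11 b→13 c→2
  n2 'cc': c→3
  n3 'ccc': ·  [P0 ends]
  n4 'a': ·  [P1 ends]
  n5 'b': c→6
  n6 'bc': b→7
  n7 'bcb': b→8
  n8 'bcbb': c→9
  n9 'bcbbc': b→10
  n10 'bcbbcb': ·  [P2 ends]
  n11 'ca': c→12
  n12 'cac': ·  [P3 ends]
  n13 'cb': ·  [P4 ends]

BFS fail/out derivation:
  n1('c'): parent n0 fail=0; on 'c' 0 → fail=0;  out ∅∪∅=∅
  n4('a'): parent n0 fail=0; on 'a' 0 → fail=0;  out {1}∪∅={1}
  n5('b'): parent n0 fail=0; on 'b' 0 → fail=0;  out ∅∪∅=∅
  n2('cc'): parent n1 fail=0; on 'c' 0 → fail=1;  out ∅∪∅=∅
  n6('bc'): parent n5 fail=0; on 'c' 0 → fail=1;  out ∅∪∅=∅
  n11('ca'): parent n1 fail=0; on 'a' 0 → fail=4;  out ∅∪{1}={1}
  n13('cb'): parent n1 fail=0; on 'b' 0 → fail=5;  out {4}∪∅={4}
  n3('ccc'): parent n2 fail=1; on 'c' 1 → fail=2;  out {0}∪∅={0}
  n7('bcb'): parent n6 fail=1; on 'b' 1 → fail=13;  out ∅∪{4}={4}
  n12('cac'): parent n11 fail=4; on 'c' 4→0 → fail=1;  out {3}∪∅={3}
  n8('bcbb'): parent n7 fail=13; on 'b' 13→5→0 → fail=5;  out ∅∪∅=∅
  n9('bcbbc'): parent n8 fail=5; on 'c' 5 → fail=6;  out ∅∪∅=∅
  n10('bcbbcb'): parent n9 fail=6; on 'b' 6 → fail=7;  out {2}∪{4}={2,4}

Scan:
[0] read 'c'  n0⇒n1
[1] read 'a'  n1⇒n11  → match P1@[1:1]
[2] read 'c'  n11⇒n12  → match P3@[0:2]
[3] read 'a'  n12⇒n11 (fail-walked)  → match P1@[3:3]
[4] read 'b'  n11⇒n5 (fail-walked)
[5] read 'c'  n5⇒n6
[6] read 'b'  n6⇒n7  → match P4@[5:6]
[7] read 'b'  n7⇒n8
[8] read 'c'  n8⇒n9
[9] read 'b'  n9⇒n10  → match P2@[4:9],P4@[8:9]
[10] read 'a'  n10⇒n4 (fail-walked)  → match P1@[10:10]
[11] read 'c'  n4⇒n1 (fail-walked)
[12] read 'b'  n1⇒n13  → match P4@[11:12]
[13] read 'c'  n13⇒n6 (fail-walked)
[14] read 'c'  n6⇒n2 (fail-walked)
[15] read 'c'  n2⇒n3  → match P0@[13:15]
[16] read 'c'  n3⇒n3 (fail-walked)  → match P0@[14:16]
[17] read 'c'  n3⇒n3 (fail-walked)  → match P0@[15:17]
[18] read 'c'  n3⇒n3 (fail-walked)  → match P0@[16:18]
[19] read 'c'  n3⇒n3 (fail-walked)  → match P0@[17:19]
[20] read 'a'  n3⇒n11 (fail-walked)  → match P1@[20:20]
[21] read 'a'  n11⇒n4 (fail-walked)  → match P1@[21:21]
[22] read 'b'  n4⇒n5 (fail-walked)
[23] read 'c'  n5⇒n6
[24] read 'a'  n6⇒n11 (fail-walked)  → match P1@[24:24]
[25] read 'c'  n11⇒n12  → match P3@[23:25]
[26] read 'a'  n12⇒n11 (fail-walked)  → match P1@[26:26]
[27] read 'b'  n11⇒n5 (fail-walked)
[28] read 'c'  n5⇒n6
[29] read 'c'  n6⇒n2 (fail-walked)
[30] read 'a'  n2⇒n11 (fail-walked)  → match P1@[30:30]
[31] read 'b'  n11⇒n5 (fail-walked)
[32] read 'c'  n5⇒n6
[33] read 'c'  n6⇒n2 (fail-walked)
[34] read 'b'  n2⇒n13 (fail-walked)  → match P4@[33:34]
[35] read 'b'  n13⇒n5 (fail-walked)
[36] read 'b'  n5⇒n5 (fail-walked)
[37] read 'b'  n5⇒n5 (fail-walked)
[38] read 'c'  n5⇒n6
[39] read 'b'  n6⇒n7  → match P4@[38:39]
[40] read 'a'  n7⇒n4 (fail-walked)  → match P1@[40:40]
[41] read 'b'  n4⇒n5 (fail-walked)
[42] read 'c'  n5⇒n6
[43] read 'b'  n6⇒n7  → match P4@[42:43]
[44] read 'b'  n7⇒n8
[45] read 'c'  n8⇒n9
[46] read 'b'  n9⇒n10  → match P2@[41:46],P4@[45:46]
[47] read 'b'  n10⇒n8 (fail-walked)
[48] read 'c'  n8⇒n9
[49] read 'b'  n9⇒n10  → match P2@[44:49],P4@[48:49]
[50] read 'b'  n10⇒n8 (fail-walked)
[51] read 'c'  n8⇒n9
[52] read 'b'  n9⇒n10  → match P2@[47:52],P4@[51:52]
[53] read 'c'  n10⇒n6 (fail-walked)
[54] read 'c'  n6⇒n2 (fail-walked)
[55] read 'c'  n2⇒n3  → match P0@[53:55]
[56] read 'c'  n3⇒n3 (fail-walked)  → match P0@[54:56]
[57] read 'a'  n3⇒n11 (fail-walked)  → match P1@[57:57]
[58] read 'c'  n11⇒n12  → match P3@[56:58]
[59] read 'c'  n12⇒n2 (fail-walked)
[60] read 'c'  n2⇒n3  → match P0@[58:60]
[61] read 'c'  n3⇒n3 (fail-walked)  → match P0@[59:61]
[62] read 'a'  n3⇒n11 (fail-walked)  → match P1@[62:62]
[63] read 'c'  n11⇒n12  → match P3@[61:63]
[64] read 'b'  n12⇒n13 (fail-walked)  → match P4@[63:64]
[65] read 'c'  n13⇒n6 (fail-walked)

Result: [[1,1],[2,3],[3,1],[6,4],[9,2],[9,4],[10,1],[12,4],[15,0],[16,0],[17,0],[18,0],[19,0],[20,1],[21,1],[24,1],[25,3],[26,1],[30,1],[34,4],[39,4],[40,1],[43,4],[46,2],[46,4],[49,2],[49,4],[52,2],[52,4],[55,0],[56,0],[57,1],[58,3],[60,0],[61,0],[62,1],[63,3],[64,4]]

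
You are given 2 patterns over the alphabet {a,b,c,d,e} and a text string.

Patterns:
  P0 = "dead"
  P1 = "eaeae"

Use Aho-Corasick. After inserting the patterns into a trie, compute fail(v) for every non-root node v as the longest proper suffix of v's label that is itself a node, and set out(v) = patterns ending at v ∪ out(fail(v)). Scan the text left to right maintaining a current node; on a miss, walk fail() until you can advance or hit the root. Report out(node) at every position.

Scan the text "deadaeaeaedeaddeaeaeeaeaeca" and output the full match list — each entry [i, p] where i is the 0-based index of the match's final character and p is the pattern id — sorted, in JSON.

Construct AC machine:
Trie nodes:
  0='ε' goto d→1 e→5
  1='d' goto e→2
  2='de' goto a→3
  3='dea' goto d→4
  4='dead' goto ·  ←P0
  5='e' goto a→6
  6='ea' goto e→7
  7='eae' goto a→8
  8='eaea' goto e→9
  9='eaeae' goto ·  ←P1

BFS fail/out derivation:
  n1('d'): parent n0 fail=0; on 'd' 0 → fail=0;  out ∅∪∅=∅
  n5('e'): parent n0 fail=0; on 'e' 0 → fail=0;  out ∅∪∅=∅
  n2('de'): parent n1 fail=0; on 'e' 0 → fail=5;  out ∅∪∅=∅
  n6('ea'): parent n5 fail=0; on 'a' 0 → fail=0;  out ∅∪∅=∅
  n3('dea'): parent n2 fail=5; on 'a' 5 → fail=6;  out ∅∪∅=∅
  n7('eae'): parent n6 fail=0; on 'e' 0 → fail=5;  out ∅∪∅=∅
  n4('dead'): parent n3 fail=6; on 'd' 6→0 → fail=1;  out {0}∪∅={0}
  n8('eaea'): parent n7 fail=5; on 'a' 5 → fail=6;  out ∅∪∅=∅
  n9('eaeae'): parent n8 fail=6; on 'e' 6 → fail=7;  out {1}∪∅={1}

Run:
[0] read 'd'  n0⇒n1
[1] read 'e'  n1⇒n2
[2] read 'a'  n2⇒n3
[3] read 'd'  n3⇒n4  emit P0@[0:3]
[4] read 'a'  n4⇒n0 (fail-walked)
[5] read 'e'  n0⇒n5
[6] read 'a'  n5⇒n6
[7] read 'e'  n6⇒n7
[8] read 'a'  n7⇒n8
[9] read 'e'  n8⇒n9  emit P1@[5:9]
[10] read 'd'  n9⇒n1 (fail-walked)
[11] read 'e'  n1⇒n2
[12] read 'a'  n2⇒n3
[13] read 'd'  n3⇒n4  emit P0@[10:13]
[14] read 'd'  n4⇒n1 (fail-walked)
[15] read 'e'  n1⇒n2
[16] read 'a'  n2⇒n3
[17] read 'e'  n3⇒n7 (fail-walked)
[18] read 'a'  n7⇒n8
[19] read 'e'  n8⇒n9  emit P1@[15:19]
[20] read 'e'  n9⇒n5 (fail-walked)
[21] read 'a'  n5⇒n6
[22] read 'e'  n6⇒n7
[23] read 'a'  n7⇒n8
[24] read 'e'  n8⇒n9  emit P1@[20:24]
[25] read 'c'  n9⇒n0 (fail-walked)
[26] read 'a'  n0⇒n0

All matches (sorted): [[3,0],[9,1],[13,0],[19,1],[24,1]]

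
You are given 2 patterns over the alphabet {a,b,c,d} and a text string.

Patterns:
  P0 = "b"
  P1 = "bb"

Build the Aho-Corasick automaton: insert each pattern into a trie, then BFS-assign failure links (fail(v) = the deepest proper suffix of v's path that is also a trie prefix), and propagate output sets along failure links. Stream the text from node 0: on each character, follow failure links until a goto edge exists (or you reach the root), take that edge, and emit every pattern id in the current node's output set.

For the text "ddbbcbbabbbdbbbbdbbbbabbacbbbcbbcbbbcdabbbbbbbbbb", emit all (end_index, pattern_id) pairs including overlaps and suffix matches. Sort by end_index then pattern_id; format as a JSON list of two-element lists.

Construct AC machine:
Trie nodes:
  0='ε' goto b→1
  1='b' goto b→2  [P0 ends]
  2='bb' goto ·  [P1 ends]

Failure links (BFS by depth):
  n1('b'): parent n0 fail=0; on 'b' 0 → fail=0;  out {0}∪∅={0}
  n2('bb'): parent n1 fail=0; on 'b' 0 → fail=1;  out {1}∪{0}={0,1}

Run:
[0] read 'd'  n0⇒n0
[1] read 'd'  n0⇒n0
[2] read 'b'  n0⇒n1  emit P0@[2:2]
[3] read 'b'  n1⇒n2  emit P0@[3:3],P1@[2:3]
[4] read 'c'  n2⇒n0 (fail-walked)
[5] read 'b'  n0⇒n1  emit P0@[5:5]
[6] read 'b'  n1⇒n2  emit P0@[6:6],P1@[5:6]
[7] read 'a'  n2⇒n0 (fail-walked)
[8] read 'b'  n0⇒n1  emit P0@[8:8]
[9] read 'b'  n1⇒n2  emit P0@[9:9],P1@[8:9]
[10] read 'b'  n2⇒n2 (fail-walked)  emit P0@[10:10],P1@[9:10]
[11] read 'd'  n2⇒n0 (fail-walked)
[12] read 'b'  n0⇒n1  emit P0@[12:12]
[13] read 'b'  n1⇒n2  emit P0@[13:13],P1@[12:13]
[14] read 'b'  n2⇒n2 (fail-walked)  emit P0@[14:14],P1@[13:14]
[15] read 'b'  n2⇒n2 (fail-walked)  emit P0@[15:15],P1@[14:15]
[16] read 'd'  n2⇒n0 (fail-walked)
[17] read 'b'  n0⇒n1  emit P0@[17:17]
[18] read 'b'  n1⇒n2  emit P0@[18:18],P1@[17:18]
[19] read 'b'  n2⇒n2 (fail-walked)  emit P0@[19:19],P1@[18:19]
[20] read 'b'  n2⇒n2 (fail-walked)  emit P0@[20:20],P1@[19:20]
[21] read 'a'  n2⇒n0 (fail-walked)
[22] read 'b'  n0⇒n1  emit P0@[22:22]
[23] read 'b'  n1⇒n2  emit P0@[23:23],P1@[22:23]
[24] read 'a'  n2⇒n0 (fail-walked)
[25] read 'c'  n0⇒n0
[26] read 'b'  n0⇒n1  emit P0@[26:26]
[27] read 'b'  n1⇒n2  emit P0@[27:27],P1@[26:27]
[28] read 'b'  n2⇒n2 (fail-walked)  emit P0@[28:28],P1@[27:28]
[29] read 'c'  n2⇒n0 (fail-walked)
[30] read 'b'  n0⇒n1  emit P0@[30:30]
[31] read 'b'  n1⇒n2  emit P0@[31:31],P1@[30:31]
[32] read 'c'  n2⇒n0 (fail-walked)
[33] read 'b'  n0⇒n1  emit P0@[33:33]
[34] read 'b'  n1⇒n2  emit P0@[34:34],P1@[33:34]
[35] read 'b'  n2⇒n2 (fail-walked)  emit P0@[35:35],P1@[34:35]
[36] read 'c'  n2⇒n0 (fail-walked)
[37] read 'd'  n0⇒n0
[38] read 'a'  n0⇒n0
[39] read 'b'  n0⇒n1  emit P0@[39:39]
[40] read 'b'  n1⇒n2  emit P0@[40:40],P1@[39:40]
[41] read 'b'  n2⇒n2 (fail-walked)  emit P0@[41:41],P1@[40:41]
[42] read 'b'  n2⇒n2 (fail-walked)  emit P0@[42:42],P1@[41:42]
[43] read 'b'  n2⇒n2 (fail-walked)  emit P0@[43:43],P1@[42:43]
[44] read 'b'  n2⇒n2 (fail-walked)  emit P0@[44:44],P1@[43:44]
[45] read 'b'  n2⇒n2 (fail-walked)  emit P0@[45:45],P1@[44:45]
[46] read 'b'  n2⇒n2 (fail-walked)  emit P0@[46:46],P1@[45:46]
[47] read 'b'  n2⇒n2 (fail-walked)  emit P0@[47:47],P1@[46:47]
[48] read 'b'  n2⇒n2 (fail-walked)  emit P0@[48:48],P1@[47:48]

Result: [[2,0],[3,0],[3,1],[5,0],[6,0],[6,1],[8,0],[9,0],[9,1],[10,0],[10,1],[12,0],[13,0],[13,1],[14,0],[14,1],[15,0],[15,1],[17,0],[18,0],[18,1],[19,0],[19,1],[20,0],[20,1],[22,0],[23,0],[23,1],[26,0],[27,0],[27,1],[28,0],[28,1],[30,0],[31,0],[31,1],[33,0],[34,0],[34,1],[35,0],[35,1],[39,0],[40,0],[40,1],[41,0],[41,1],[42,0],[42,1],[43,0],[43,1],[44,0],[44,1],[45,0],[45,1],[46,0],[46,1],[47,0],[47,1],[48,0],[48,1]]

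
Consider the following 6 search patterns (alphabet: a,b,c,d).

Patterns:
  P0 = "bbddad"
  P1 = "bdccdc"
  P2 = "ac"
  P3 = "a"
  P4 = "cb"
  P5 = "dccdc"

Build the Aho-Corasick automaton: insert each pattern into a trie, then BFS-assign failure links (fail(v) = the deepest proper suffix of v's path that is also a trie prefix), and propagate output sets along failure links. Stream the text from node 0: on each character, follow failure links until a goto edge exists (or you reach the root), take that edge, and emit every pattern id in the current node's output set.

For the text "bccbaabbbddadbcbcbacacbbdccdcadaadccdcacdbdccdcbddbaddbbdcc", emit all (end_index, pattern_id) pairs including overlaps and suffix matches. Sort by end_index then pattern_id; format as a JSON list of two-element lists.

Build:
Trie nodes:
  0='ε' goto a→12 b→1 c→14 d→16
  1='b' goto b→2 d→7
  2='bb' goto d→3
  3='bbd' goto d→4
  4='bbdd' goto a→5
  5='bbdda' goto d→6
  6='bbddad' goto ·  [P0 ends]
  7='bd' goto c→8
  8='bdc' goto c→9
  9='bdcc' goto d→10
  10='bdccd' goto c→11
  11='bdccdc' goto ·  [P1 ends]
  12='a' goto c→13  [P3 ends]
  13='ac' goto ·  [P2 ends]
  14='c' goto b→15
  15='cb' goto ·  [P4 ends]
  16='d' goto c→17
  17='dc' goto c→18
  18='dcc' goto d→19
  19='dccd' goto c→20
  20='dccdc' goto ·  [P5 ends]

BFS fail/out derivation:
  fail(1) 'b': from fail(0)=0 chase 'b': 0 ⇒ 0;  out=∅∪out(0)=∅
  fail(12) 'a': from fail(0)=0 chase 'a': 0 ⇒ 0;  out={3}∪out(0)={3}
  fail(14) 'c': from fail(0)=0 chase 'c': 0 ⇒ 0;  out=∅∪out(0)=∅
  fail(16) 'd': from fail(0)=0 chase 'd': 0 ⇒ 0;  out=∅∪out(0)=∅
  fail(2) 'bb': from fail(1)=0 chase 'b': 0 ⇒ 1;  out=∅∪out(1)=∅
  fail(7) 'bd': from fail(1)=0 chase 'd': 0 ⇒ 16;  out=∅∪out(16)=∅
  fail(13) 'ac': from fail(12)=0 chase 'c': 0 ⇒ 14;  out={2}∪out(14)={2}
  fail(15) 'cb': from fail(14)=0 chase 'b': 0 ⇒ 1;  out={4}∪out(1)={4}
  fail(17) 'dc': from fail(16)=0 chase 'c': 0 ⇒ 14;  out=∅∪out(14)=∅
  fail(3) 'bbd': from fail(2)=1 chase 'd': 1 ⇒ 7;  out=∅∪out(7)=∅
  fail(8) 'bdc': from fail(7)=16 chase 'c': 16 ⇒ 17;  out=∅∪out(17)=∅
  fail(18) 'dcc': from fail(17)=14 chase 'c': 14→0 ⇒ 14;  out=∅∪out(14)=∅
  fail(4) 'bbdd': from fail(3)=7 chase 'd': 7→16→0 ⇒ 16;  out=∅∪out(16)=∅
  fail(9) 'bdcc': from fail(8)=17 chase 'c': 17 ⇒ 18;  out=∅∪out(18)=∅
  fail(19) 'dccd': from fail(18)=14 chase 'd': 14→0 ⇒ 16;  out=∅∪out(16)=∅
  fail(5) 'bbdda': from fail(4)=16 chase 'a': 16→0 ⇒ 12;  out=∅∪out(12)={3}
  fail(10) 'bdccd': from fail(9)=18 chase 'd': 18 ⇒ 19;  out=∅∪out(19)=∅
  fail(20) 'dccdc': from fail(19)=16 chase 'c': 16 ⇒ 17;  out={5}∪out(17)={5}
  fail(6) 'bbddad': from fail(5)=12 chase 'd': 12→0 ⇒ 16;  out={0}∪out(16)={0}
  fail(11) 'bdccdc': from fail(10)=19 chase 'c': 19 ⇒ 20;  out={1}∪out(20)={1,5}

Scan:
pos 0 'b': at 1
pos 1 'c': at 14 ·f
pos 2 'c': at 14 ·f
pos 3 'b': at 15  emit P4@[2:3]
pos 4 'a': at 12 ·f  emit P3@[4:4]
pos 5 'a': at 12 ·f  emit P3@[5:5]
pos 6 'b': at 1 ·f
pos 7 'b': at 2
pos 8 'b': at 2 ·f
pos 9 'd': at 3
pos 10 'd': at 4
pos 11 'a': at 5  emit P3@[11:11]
pos 12 'd': at 6  emit P0@[7:12]
pos 13 'b': at 1 ·f
pos 14 'c': at 14 ·f
pos 15 'b': at 15  emit P4@[14:15]
pos 16 'c': at 14 ·f
pos 17 'b': at 15  emit P4@[16:17]
pos 18 'a': at 12 ·f  emit P3@[18:18]
pos 19 'c': at 13  emit P2@[18:19]
pos 20 'a': at 12 ·f  emit P3@[20:20]
pos 21 'c': at 13  emit P2@[20:21]
pos 22 'b': at 15 ·f  emit P4@[21:22]
pos 23 'b': at 2 ·f
pos 24 'd': at 3
pos 25 'c': at 8 ·f
pos 26 'c': at 9
pos 27 'd': at 10
pos 28 'c': at 11  emit P1@[23:28],P5@[24:28]
pos 29 'a': at 12 ·f  emit P3@[29:29]
pos 30 'd': at 16 ·f
pos 31 'a': at 12 ·f  emit P3@[31:31]
pos 32 'a': at 12 ·f  emit P3@[32:32]
pos 33 'd': at 16 ·f
pos 34 'c': at 17
pos 35 'c': at 18
pos 36 'd': at 19
pos 37 'c': at 20  emit P5@[33:37]
pos 38 'a': at 12 ·f  emit P3@[38:38]
pos 39 'c': at 13  emit P2@[38:39]
pos 40 'd': at 16 ·f
pos 41 'b': at 1 ·f
pos 42 'd': at 7
pos 43 'c': at 8
pos 44 'c': at 9
pos 45 'd': at 10
pos 46 'c': at 11  emit P1@[41:46],P5@[42:46]
pos 47 'b': at 15 ·f  emit P4@[46:47]
pos 48 'd': at 7 ·f
pos 49 'd': at 16 ·f
pos 50 'b': at 1 ·f
pos 51 'a': at 12 ·f  emit P3@[51:51]
pos 52 'd': at 16 ·f
pos 53 'd': at 16 ·f
pos 54 'b': at 1 ·f
pos 55 'b': at 2
pos 56 'd': at 3
pos 57 'c': at 8 ·f
pos 58 'c': at 9

Result: [[3,4],[4,3],[5,3],[11,3],[12,0],[15,4],[17,4],[18,3],[19,2],[20,3],[21,2],[22,4],[28,1],[28,5],[29,3],[31,3],[32,3],[37,5],[38,3],[39,2],[46,1],[46,5],[47,4],[51,3]]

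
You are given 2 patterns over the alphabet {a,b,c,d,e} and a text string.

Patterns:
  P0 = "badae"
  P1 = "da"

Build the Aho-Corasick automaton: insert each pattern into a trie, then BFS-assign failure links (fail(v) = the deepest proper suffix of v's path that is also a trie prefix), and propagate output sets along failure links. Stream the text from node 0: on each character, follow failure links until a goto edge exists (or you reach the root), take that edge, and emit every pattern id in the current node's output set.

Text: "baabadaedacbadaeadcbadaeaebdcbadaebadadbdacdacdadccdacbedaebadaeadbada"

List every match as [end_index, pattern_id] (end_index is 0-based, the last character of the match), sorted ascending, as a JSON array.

Construct AC machine:
Trie nodes:
  0='ε' goto b→1 d→6
  1='b' goto a→2
  2='ba' goto d→3
  3='bad' goto a→4
  4='bada' goto e→5
  5='badae' goto ·  [P0 ends]
  6='d' goto a→7
  7='da' goto ·  [P1 ends]

BFS fail/out derivation:
  n1('b'): parent n0 fail=0; on 'b' 0 → fail=0;  out ∅∪∅=∅
  n6('d'): parent n0 fail=0; on 'd' 0 → fail=0;  out ∅∪∅=∅
  n2('ba'): parent n1 fail=0; on 'a' 0 → fail=0;  out ∅∪∅=∅
  n7('da'): parent n6 fail=0; on 'a' 0 → fail=0;  out {1}∪∅={1}
  n3('bad'): parent n2 fail=0; on 'd' 0 → fail=6;  out ∅∪∅=∅
  n4('bada'): parent n3 fail=6; on 'a' 6 → fail=7;  out ∅∪{1}={1}
  n5('badae'): parent n4 fail=7; on 'e' 7→0 → fail=0;  out {0}∪∅={0}

Run:
pos 0 'b': at 1
pos 1 'a': at 2
pos 2 'a': at 0 (fail-walked)
pos 3 'b': at 1
pos 4 'a': at 2
pos 5 'd': at 3
pos 6 'a': at 4  emit P1@[5:6]
pos 7 'e': at 5  emit P0@[3:7]
pos 8 'd': at 6 (fail-walked)
pos 9 'a': at 7  emit P1@[8:9]
pos 10 'c': at 0 (fail-walked)
pos 11 'b': at 1
pos 12 'a': at 2
pos 13 'd': at 3
pos 14 'a': at 4  emit P1@[13:14]
pos 15 'e': at 5  emit P0@[11:15]
pos 16 'a': at 0 (fail-walked)
pos 17 'd': at 6
pos 18 'c': at 0 (fail-walked)
pos 19 'b': at 1
pos 20 'a': at 2
pos 21 'd': at 3
pos 22 'a': at 4  emit P1@[21:22]
pos 23 'e': at 5  emit P0@[19:23]
pos 24 'a': at 0 (fail-walked)
pos 25 'e': at 0
pos 26 'b': at 1
pos 27 'd': at 6 (fail-walked)
pos 28 'c': at 0 (fail-walked)
pos 29 'b': at 1
pos 30 'a': at 2
pos 31 'd': at 3
pos 32 'a': at 4  emit P1@[31:32]
pos 33 'e': at 5  emit P0@[29:33]
pos 34 'b': at 1 (fail-walked)
pos 35 'a': at 2
pos 36 'd': at 3
pos 37 'a': at 4  emit P1@[36:37]
pos 38 'd': at 6 (fail-walked)
pos 39 'b': at 1 (fail-walked)
pos 40 'd': at 6 (fail-walked)
pos 41 'a': at 7  emit P1@[40:41]
pos 42 'c': at 0 (fail-walked)
pos 43 'd': at 6
pos 44 'a': at 7  emit P1@[43:44]
pos 45 'c': at 0 (fail-walked)
pos 46 'd': at 6
pos 47 'a': at 7  emit P1@[46:47]
pos 48 'd': at 6 (fail-walked)
pos 49 'c': at 0 (fail-walked)
pos 50 'c': at 0
pos 51 'd': at 6
pos 52 'a': at 7  emit P1@[51:52]
pos 53 'c': at 0 (fail-walked)
pos 54 'b': at 1
pos 55 'e': at 0 (fail-walked)
pos 56 'd': at 6
pos 57 'a': at 7  emit P1@[56:57]
pos 58 'e': at 0 (fail-walked)
pos 59 'b': at 1
pos 60 'a': at 2
pos 61 'd': at 3
pos 62 'a': at 4  emit P1@[61:62]
pos 63 'e': at 5  emit P0@[59:63]
pos 64 'a': at 0 (fail-walked)
pos 65 'd': at 6
pos 66 'b': at 1 (fail-walked)
pos 67 'a': at 2
pos 68 'd': at 3
pos 69 'a': at 4  emit P1@[68:69]

All matches (sorted): [[6,1],[7,0],[9,1],[14,1],[15,0],[22,1],[23,0],[32,1],[33,0],[37,1],[41,1],[44,1],[47,1],[52,1],[57,1],[62,1],[63,0],[69,1]]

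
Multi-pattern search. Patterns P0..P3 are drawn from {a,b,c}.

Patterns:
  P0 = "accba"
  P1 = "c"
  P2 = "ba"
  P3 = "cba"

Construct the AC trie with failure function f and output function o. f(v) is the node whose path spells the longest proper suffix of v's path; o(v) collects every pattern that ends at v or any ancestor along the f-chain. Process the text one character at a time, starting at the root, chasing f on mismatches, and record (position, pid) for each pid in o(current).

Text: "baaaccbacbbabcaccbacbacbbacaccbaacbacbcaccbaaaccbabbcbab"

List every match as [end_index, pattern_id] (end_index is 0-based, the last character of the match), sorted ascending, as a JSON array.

Build automaton:
Trie nodes:
  0='ε' goto a→1 b→7 c→6
  1='a' goto c→2
  2='ac' goto c→3
  3='acc' goto b→4
  4='accb' goto a→5
  5='accba' goto ·  [P0 ends]
  6='c' goto b→9  [P1 ends]
  7='b' goto a→8
  8='ba' goto ·  [P2 ends]
  9='cb' goto a→10
  10='cba' goto ·  [P3 ends]

BFS fail/out derivation:
  n1('a'): parent n0 fail=0; on 'a' 0 → fail=0;  out ∅∪∅=∅
  n6('c'): parent n0 fail=0; on 'c' 0 → fail=0;  out {1}∪∅={1}
  n7('b'): parent n0 fail=0; on 'b' 0 → fail=0;  out ∅∪∅=∅
  n2('ac'): parent n1 fail=0; on 'c' 0 → fail=6;  out ∅∪{1}={1}
  n8('ba'): parent n7 fail=0; on 'a' 0 → fail=1;  out {2}∪∅={2}
  n9('cb'): parent n6 fail=0; on 'b' 0 → fail=7;  out ∅∪∅=∅
  n3('acc'): parent n2 fail=6; on 'c' 6→0 → fail=6;  out ∅∪{1}={1}
  n10('cba'): parent n9 fail=7; on 'a' 7 → fail=8;  out {3}∪{2}={2,3}
  n4('accb'): parent n3 fail=6; on 'b' 6 → fail=9;  out ∅∪∅=∅
  n5('accba'): parent n4 fail=9; on 'a' 9 → fail=10;  out {0}∪{2,3}={0,2,3}

Text stream:
i=0 'b': node 0→7
i=1 'a': node 7→8  emit P2@[0:1]
i=2 'a': node 8→1 (via fail)
i=3 'a': node 1→1 (via fail)
i=4 'c': node 1→2  emit P1@[4:4]
i=5 'c': node 2→3  emit P1@[5:5]
i=6 'b': node 3→4
i=7 'a': node 4→5  emit P0@[3:7],P2@[6:7],P3@[5:7]
i=8 'c': node 5→2 (via fail)  emit P1@[8:8]
i=9 'b': node 2→9 (via fail)
i=10 'b': node 9→7 (via fail)
i=11 'a': node 7→8  emit P2@[10:11]
i=12 'b': node 8→7 (via fail)
i=13 'c': node 7→6 (via fail)  emit P1@[13:13]
i=14 'a': node 6→1 (via fail)
i=15 'c': node 1→2  emit P1@[15:15]
i=16 'c': node 2→3  emit P1@[16:16]
i=17 'b': node 3→4
i=18 'a': node 4→5  emit P0@[14:18],P2@[17:18],P3@[16:18]
i=19 'c': node 5→2 (via fail)  emit P1@[19:19]
i=20 'b': node 2→9 (via fail)
i=21 'a': node 9→10  emit P2@[20:21],P3@[19:21]
i=22 'c': node 10→2 (via fail)  emit P1@[22:22]
i=23 'b': node 2→9 (via fail)
i=24 'b': node 9→7 (via fail)
i=25 'a': node 7→8  emit P2@[24:25]
i=26 'c': node 8→2 (via fail)  emit P1@[26:26]
i=27 'a': node 2→1 (via fail)
i=28 'c': node 1→2  emit P1@[28:28]
i=29 'c': node 2→3  emit P1@[29:29]
i=30 'b': node 3→4
i=31 'a': node 4→5  emit P0@[27:31],P2@[30:31],P3@[29:31]
i=32 'a': node 5→1 (via fail)
i=33 'c': node 1→2  emit P1@[33:33]
i=34 'b': node 2→9 (via fail)
i=35 'a': node 9→10  emit P2@[34:35],P3@[33:35]
i=36 'c': node 10→2 (via fail)  emit P1@[36:36]
i=37 'b': node 2→9 (via fail)
i=38 'c': node 9→6 (via fail)  emit P1@[38:38]
i=39 'a': node 6→1 (via fail)
i=40 'c': node 1→2  emit P1@[40:40]
i=41 'c': node 2→3  emit P1@[41:41]
i=42 'b': node 3→4
i=43 'a': node 4→5  emit P0@[39:43],P2@[42:43],P3@[41:43]
i=44 'a': node 5→1 (via fail)
i=45 'a': node 1→1 (via fail)
i=46 'c': node 1→2  emit P1@[46:46]
i=47 'c': node 2→3  emit P1@[47:47]
i=48 'b': node 3→4
i=49 'a': node 4→5  emit P0@[45:49],P2@[48:49],P3@[47:49]
i=50 'b': node 5→7 (via fail)
i=51 'b': node 7→7 (via fail)
i=52 'c': node 7→6 (via fail)  emit P1@[52:52]
i=53 'b': node 6→9
i=54 'a': node 9→10  emit P2@[53:54],P3@[52:54]
i=55 'b': node 10→7 (via fail)

All matches (sorted): [[1,2],[4,1],[5,1],[7,0],[7,2],[7,3],[8,1],[11,2],[13,1],[15,1],[16,1],[18,0],[18,2],[18,3],[19,1],[21,2],[21,3],[22,1],[25,2],[26,1],[28,1],[29,1],[31,0],[31,2],[31,3],[33,1],[35,2],[35,3],[36,1],[38,1],[40,1],[41,1],[43,0],[43,2],[43,3],[46,1],[47,1],[49,0],[49,2],[49,3],[52,1],[54,2],[54,3]]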